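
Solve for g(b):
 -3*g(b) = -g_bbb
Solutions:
 g(b) = C3*exp(3^(1/3)*b) + (C1*sin(3^(5/6)*b/2) + C2*cos(3^(5/6)*b/2))*exp(-3^(1/3)*b/2)


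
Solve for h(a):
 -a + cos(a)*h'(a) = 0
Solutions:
 h(a) = C1 + Integral(a/cos(a), a)


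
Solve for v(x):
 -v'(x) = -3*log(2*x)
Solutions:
 v(x) = C1 + 3*x*log(x) - 3*x + x*log(8)


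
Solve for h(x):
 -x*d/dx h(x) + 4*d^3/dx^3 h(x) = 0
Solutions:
 h(x) = C1 + Integral(C2*airyai(2^(1/3)*x/2) + C3*airybi(2^(1/3)*x/2), x)


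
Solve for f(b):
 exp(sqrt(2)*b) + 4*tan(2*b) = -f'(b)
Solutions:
 f(b) = C1 - sqrt(2)*exp(sqrt(2)*b)/2 + 2*log(cos(2*b))


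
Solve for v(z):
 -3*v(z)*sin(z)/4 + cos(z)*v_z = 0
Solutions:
 v(z) = C1/cos(z)^(3/4)


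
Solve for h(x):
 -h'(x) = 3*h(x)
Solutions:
 h(x) = C1*exp(-3*x)


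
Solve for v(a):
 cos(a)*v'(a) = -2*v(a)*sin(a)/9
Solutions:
 v(a) = C1*cos(a)^(2/9)


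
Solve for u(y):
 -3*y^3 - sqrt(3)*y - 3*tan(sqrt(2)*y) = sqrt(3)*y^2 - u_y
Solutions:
 u(y) = C1 + 3*y^4/4 + sqrt(3)*y^3/3 + sqrt(3)*y^2/2 - 3*sqrt(2)*log(cos(sqrt(2)*y))/2


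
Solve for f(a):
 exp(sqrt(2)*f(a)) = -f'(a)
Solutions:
 f(a) = sqrt(2)*(2*log(1/(C1 + a)) - log(2))/4


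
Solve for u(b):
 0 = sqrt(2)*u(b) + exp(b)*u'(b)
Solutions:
 u(b) = C1*exp(sqrt(2)*exp(-b))


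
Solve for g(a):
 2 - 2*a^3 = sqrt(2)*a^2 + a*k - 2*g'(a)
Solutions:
 g(a) = C1 + a^4/4 + sqrt(2)*a^3/6 + a^2*k/4 - a


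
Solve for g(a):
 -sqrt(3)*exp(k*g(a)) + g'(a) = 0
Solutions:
 g(a) = Piecewise((log(-1/(C1*k + sqrt(3)*a*k))/k, Ne(k, 0)), (nan, True))
 g(a) = Piecewise((C1 + sqrt(3)*a, Eq(k, 0)), (nan, True))


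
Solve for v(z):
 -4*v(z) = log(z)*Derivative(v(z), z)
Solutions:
 v(z) = C1*exp(-4*li(z))


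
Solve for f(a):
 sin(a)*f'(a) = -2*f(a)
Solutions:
 f(a) = C1*(cos(a) + 1)/(cos(a) - 1)


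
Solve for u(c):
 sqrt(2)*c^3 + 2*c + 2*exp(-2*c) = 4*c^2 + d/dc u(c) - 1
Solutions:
 u(c) = C1 + sqrt(2)*c^4/4 - 4*c^3/3 + c^2 + c - exp(-2*c)


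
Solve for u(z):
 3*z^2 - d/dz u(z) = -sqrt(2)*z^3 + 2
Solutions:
 u(z) = C1 + sqrt(2)*z^4/4 + z^3 - 2*z


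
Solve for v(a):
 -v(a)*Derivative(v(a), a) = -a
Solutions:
 v(a) = -sqrt(C1 + a^2)
 v(a) = sqrt(C1 + a^2)


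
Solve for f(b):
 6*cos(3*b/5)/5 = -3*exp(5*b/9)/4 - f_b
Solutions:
 f(b) = C1 - 27*exp(5*b/9)/20 - 2*sin(3*b/5)


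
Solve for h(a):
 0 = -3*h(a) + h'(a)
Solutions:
 h(a) = C1*exp(3*a)


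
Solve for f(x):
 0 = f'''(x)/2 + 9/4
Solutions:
 f(x) = C1 + C2*x + C3*x^2 - 3*x^3/4


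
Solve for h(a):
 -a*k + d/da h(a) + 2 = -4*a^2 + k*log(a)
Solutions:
 h(a) = C1 - 4*a^3/3 + a^2*k/2 + a*k*log(a) - a*k - 2*a


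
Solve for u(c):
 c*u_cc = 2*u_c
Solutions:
 u(c) = C1 + C2*c^3


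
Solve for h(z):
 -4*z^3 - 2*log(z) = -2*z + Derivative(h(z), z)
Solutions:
 h(z) = C1 - z^4 + z^2 - 2*z*log(z) + 2*z


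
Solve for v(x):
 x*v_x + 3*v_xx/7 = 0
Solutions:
 v(x) = C1 + C2*erf(sqrt(42)*x/6)


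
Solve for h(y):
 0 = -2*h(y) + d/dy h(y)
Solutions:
 h(y) = C1*exp(2*y)


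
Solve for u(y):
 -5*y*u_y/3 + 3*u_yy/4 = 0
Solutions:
 u(y) = C1 + C2*erfi(sqrt(10)*y/3)


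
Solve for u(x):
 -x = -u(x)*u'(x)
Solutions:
 u(x) = -sqrt(C1 + x^2)
 u(x) = sqrt(C1 + x^2)


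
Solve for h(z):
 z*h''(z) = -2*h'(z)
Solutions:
 h(z) = C1 + C2/z


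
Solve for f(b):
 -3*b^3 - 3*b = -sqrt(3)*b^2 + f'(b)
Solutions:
 f(b) = C1 - 3*b^4/4 + sqrt(3)*b^3/3 - 3*b^2/2


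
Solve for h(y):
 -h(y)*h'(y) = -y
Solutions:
 h(y) = -sqrt(C1 + y^2)
 h(y) = sqrt(C1 + y^2)


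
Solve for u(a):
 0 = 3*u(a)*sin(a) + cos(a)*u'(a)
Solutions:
 u(a) = C1*cos(a)^3


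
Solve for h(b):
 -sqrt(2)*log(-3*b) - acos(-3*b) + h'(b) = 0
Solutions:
 h(b) = C1 + sqrt(2)*b*(log(-b) - 1) + b*acos(-3*b) + sqrt(2)*b*log(3) + sqrt(1 - 9*b^2)/3


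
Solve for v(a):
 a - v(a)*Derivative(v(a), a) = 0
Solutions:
 v(a) = -sqrt(C1 + a^2)
 v(a) = sqrt(C1 + a^2)


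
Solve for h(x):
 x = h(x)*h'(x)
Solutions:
 h(x) = -sqrt(C1 + x^2)
 h(x) = sqrt(C1 + x^2)


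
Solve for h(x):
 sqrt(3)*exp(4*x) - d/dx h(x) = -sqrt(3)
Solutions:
 h(x) = C1 + sqrt(3)*x + sqrt(3)*exp(4*x)/4


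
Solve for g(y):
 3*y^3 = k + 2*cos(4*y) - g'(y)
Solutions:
 g(y) = C1 + k*y - 3*y^4/4 + sin(4*y)/2


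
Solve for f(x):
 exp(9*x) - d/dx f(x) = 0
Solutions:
 f(x) = C1 + exp(9*x)/9


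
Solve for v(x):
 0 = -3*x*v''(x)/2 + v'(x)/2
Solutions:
 v(x) = C1 + C2*x^(4/3)


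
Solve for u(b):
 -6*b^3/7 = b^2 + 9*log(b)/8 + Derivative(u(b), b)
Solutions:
 u(b) = C1 - 3*b^4/14 - b^3/3 - 9*b*log(b)/8 + 9*b/8


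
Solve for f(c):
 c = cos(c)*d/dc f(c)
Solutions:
 f(c) = C1 + Integral(c/cos(c), c)


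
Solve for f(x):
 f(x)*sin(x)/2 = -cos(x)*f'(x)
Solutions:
 f(x) = C1*sqrt(cos(x))


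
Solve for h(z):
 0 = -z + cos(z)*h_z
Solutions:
 h(z) = C1 + Integral(z/cos(z), z)


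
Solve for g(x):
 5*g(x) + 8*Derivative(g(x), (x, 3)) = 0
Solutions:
 g(x) = C3*exp(-5^(1/3)*x/2) + (C1*sin(sqrt(3)*5^(1/3)*x/4) + C2*cos(sqrt(3)*5^(1/3)*x/4))*exp(5^(1/3)*x/4)


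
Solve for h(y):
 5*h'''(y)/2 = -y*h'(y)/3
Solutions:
 h(y) = C1 + Integral(C2*airyai(-15^(2/3)*2^(1/3)*y/15) + C3*airybi(-15^(2/3)*2^(1/3)*y/15), y)


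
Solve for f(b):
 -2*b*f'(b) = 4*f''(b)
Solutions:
 f(b) = C1 + C2*erf(b/2)


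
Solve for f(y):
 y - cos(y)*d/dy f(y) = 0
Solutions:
 f(y) = C1 + Integral(y/cos(y), y)


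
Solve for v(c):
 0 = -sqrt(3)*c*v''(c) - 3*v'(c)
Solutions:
 v(c) = C1 + C2*c^(1 - sqrt(3))


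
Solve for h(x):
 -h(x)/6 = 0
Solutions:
 h(x) = 0


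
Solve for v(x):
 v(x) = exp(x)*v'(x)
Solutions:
 v(x) = C1*exp(-exp(-x))


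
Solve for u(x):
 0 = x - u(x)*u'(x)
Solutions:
 u(x) = -sqrt(C1 + x^2)
 u(x) = sqrt(C1 + x^2)


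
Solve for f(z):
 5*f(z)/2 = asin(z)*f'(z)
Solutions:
 f(z) = C1*exp(5*Integral(1/asin(z), z)/2)


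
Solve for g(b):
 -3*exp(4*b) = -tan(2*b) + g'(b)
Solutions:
 g(b) = C1 - 3*exp(4*b)/4 - log(cos(2*b))/2


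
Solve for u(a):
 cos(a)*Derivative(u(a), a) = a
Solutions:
 u(a) = C1 + Integral(a/cos(a), a)


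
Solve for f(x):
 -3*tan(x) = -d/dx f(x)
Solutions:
 f(x) = C1 - 3*log(cos(x))


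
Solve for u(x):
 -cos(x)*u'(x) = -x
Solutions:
 u(x) = C1 + Integral(x/cos(x), x)


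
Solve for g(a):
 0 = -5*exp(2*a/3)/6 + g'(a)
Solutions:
 g(a) = C1 + 5*exp(2*a/3)/4


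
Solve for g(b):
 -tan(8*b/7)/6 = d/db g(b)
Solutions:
 g(b) = C1 + 7*log(cos(8*b/7))/48


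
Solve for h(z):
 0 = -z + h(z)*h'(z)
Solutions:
 h(z) = -sqrt(C1 + z^2)
 h(z) = sqrt(C1 + z^2)


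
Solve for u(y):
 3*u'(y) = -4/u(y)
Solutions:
 u(y) = -sqrt(C1 - 24*y)/3
 u(y) = sqrt(C1 - 24*y)/3


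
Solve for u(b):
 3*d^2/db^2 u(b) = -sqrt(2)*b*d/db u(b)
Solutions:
 u(b) = C1 + C2*erf(2^(3/4)*sqrt(3)*b/6)


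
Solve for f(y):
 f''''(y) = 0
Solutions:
 f(y) = C1 + C2*y + C3*y^2 + C4*y^3


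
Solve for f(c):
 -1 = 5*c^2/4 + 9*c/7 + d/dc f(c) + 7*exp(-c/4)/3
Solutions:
 f(c) = C1 - 5*c^3/12 - 9*c^2/14 - c + 28*exp(-c/4)/3


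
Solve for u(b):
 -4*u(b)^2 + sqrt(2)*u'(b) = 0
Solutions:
 u(b) = -1/(C1 + 2*sqrt(2)*b)


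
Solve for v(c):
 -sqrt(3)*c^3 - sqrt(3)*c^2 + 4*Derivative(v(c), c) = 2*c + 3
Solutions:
 v(c) = C1 + sqrt(3)*c^4/16 + sqrt(3)*c^3/12 + c^2/4 + 3*c/4


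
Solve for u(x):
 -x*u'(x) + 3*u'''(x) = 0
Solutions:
 u(x) = C1 + Integral(C2*airyai(3^(2/3)*x/3) + C3*airybi(3^(2/3)*x/3), x)


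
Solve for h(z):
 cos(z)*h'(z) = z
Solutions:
 h(z) = C1 + Integral(z/cos(z), z)


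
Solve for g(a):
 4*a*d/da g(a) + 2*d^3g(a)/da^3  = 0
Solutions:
 g(a) = C1 + Integral(C2*airyai(-2^(1/3)*a) + C3*airybi(-2^(1/3)*a), a)


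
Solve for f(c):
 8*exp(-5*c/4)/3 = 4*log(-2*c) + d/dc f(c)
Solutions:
 f(c) = C1 - 4*c*log(-c) + 4*c*(1 - log(2)) - 32*exp(-5*c/4)/15


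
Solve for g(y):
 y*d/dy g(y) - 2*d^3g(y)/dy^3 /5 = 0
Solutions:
 g(y) = C1 + Integral(C2*airyai(2^(2/3)*5^(1/3)*y/2) + C3*airybi(2^(2/3)*5^(1/3)*y/2), y)


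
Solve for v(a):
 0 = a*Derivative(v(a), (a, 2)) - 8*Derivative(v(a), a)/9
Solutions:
 v(a) = C1 + C2*a^(17/9)


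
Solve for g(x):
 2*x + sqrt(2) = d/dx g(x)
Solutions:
 g(x) = C1 + x^2 + sqrt(2)*x


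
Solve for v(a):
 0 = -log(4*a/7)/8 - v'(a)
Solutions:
 v(a) = C1 - a*log(a)/8 - a*log(2)/4 + a/8 + a*log(7)/8


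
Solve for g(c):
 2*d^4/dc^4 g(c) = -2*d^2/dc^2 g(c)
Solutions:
 g(c) = C1 + C2*c + C3*sin(c) + C4*cos(c)


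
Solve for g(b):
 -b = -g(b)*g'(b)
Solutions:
 g(b) = -sqrt(C1 + b^2)
 g(b) = sqrt(C1 + b^2)


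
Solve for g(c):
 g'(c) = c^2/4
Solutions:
 g(c) = C1 + c^3/12


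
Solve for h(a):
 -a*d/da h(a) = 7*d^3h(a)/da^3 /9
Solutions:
 h(a) = C1 + Integral(C2*airyai(-21^(2/3)*a/7) + C3*airybi(-21^(2/3)*a/7), a)


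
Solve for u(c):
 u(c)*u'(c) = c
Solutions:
 u(c) = -sqrt(C1 + c^2)
 u(c) = sqrt(C1 + c^2)


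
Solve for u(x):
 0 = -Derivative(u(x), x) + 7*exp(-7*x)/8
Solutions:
 u(x) = C1 - exp(-7*x)/8


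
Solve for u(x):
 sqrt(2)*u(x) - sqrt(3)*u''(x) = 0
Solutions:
 u(x) = C1*exp(-2^(1/4)*3^(3/4)*x/3) + C2*exp(2^(1/4)*3^(3/4)*x/3)


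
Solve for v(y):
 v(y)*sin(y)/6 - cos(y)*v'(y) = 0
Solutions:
 v(y) = C1/cos(y)^(1/6)


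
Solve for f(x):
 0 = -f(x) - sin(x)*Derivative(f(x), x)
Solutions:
 f(x) = C1*sqrt(cos(x) + 1)/sqrt(cos(x) - 1)


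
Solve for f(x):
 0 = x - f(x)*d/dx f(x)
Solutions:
 f(x) = -sqrt(C1 + x^2)
 f(x) = sqrt(C1 + x^2)


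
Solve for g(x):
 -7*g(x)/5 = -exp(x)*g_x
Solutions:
 g(x) = C1*exp(-7*exp(-x)/5)


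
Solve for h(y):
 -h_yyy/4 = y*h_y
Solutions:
 h(y) = C1 + Integral(C2*airyai(-2^(2/3)*y) + C3*airybi(-2^(2/3)*y), y)


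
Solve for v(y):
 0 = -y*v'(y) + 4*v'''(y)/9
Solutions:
 v(y) = C1 + Integral(C2*airyai(2^(1/3)*3^(2/3)*y/2) + C3*airybi(2^(1/3)*3^(2/3)*y/2), y)


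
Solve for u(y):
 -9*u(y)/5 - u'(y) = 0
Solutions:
 u(y) = C1*exp(-9*y/5)


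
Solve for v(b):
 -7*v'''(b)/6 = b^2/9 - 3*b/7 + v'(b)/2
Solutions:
 v(b) = C1 + C2*sin(sqrt(21)*b/7) + C3*cos(sqrt(21)*b/7) - 2*b^3/27 + 3*b^2/7 + 28*b/27


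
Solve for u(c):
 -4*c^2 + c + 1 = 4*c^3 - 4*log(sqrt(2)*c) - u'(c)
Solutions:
 u(c) = C1 + c^4 + 4*c^3/3 - c^2/2 - 4*c*log(c) - c*log(4) + 3*c


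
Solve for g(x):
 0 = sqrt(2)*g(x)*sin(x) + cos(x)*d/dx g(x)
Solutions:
 g(x) = C1*cos(x)^(sqrt(2))


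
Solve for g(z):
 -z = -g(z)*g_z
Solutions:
 g(z) = -sqrt(C1 + z^2)
 g(z) = sqrt(C1 + z^2)


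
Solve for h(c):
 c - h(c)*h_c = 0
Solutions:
 h(c) = -sqrt(C1 + c^2)
 h(c) = sqrt(C1 + c^2)


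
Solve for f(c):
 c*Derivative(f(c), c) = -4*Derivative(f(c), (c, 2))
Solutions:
 f(c) = C1 + C2*erf(sqrt(2)*c/4)


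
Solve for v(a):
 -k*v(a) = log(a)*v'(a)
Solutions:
 v(a) = C1*exp(-k*li(a))


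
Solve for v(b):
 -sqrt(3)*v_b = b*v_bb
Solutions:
 v(b) = C1 + C2*b^(1 - sqrt(3))


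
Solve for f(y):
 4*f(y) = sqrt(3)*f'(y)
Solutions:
 f(y) = C1*exp(4*sqrt(3)*y/3)


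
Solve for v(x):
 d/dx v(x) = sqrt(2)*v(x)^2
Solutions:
 v(x) = -1/(C1 + sqrt(2)*x)


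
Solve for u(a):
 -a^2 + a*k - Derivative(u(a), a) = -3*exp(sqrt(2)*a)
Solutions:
 u(a) = C1 - a^3/3 + a^2*k/2 + 3*sqrt(2)*exp(sqrt(2)*a)/2


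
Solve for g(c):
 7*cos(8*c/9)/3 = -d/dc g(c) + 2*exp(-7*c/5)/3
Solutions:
 g(c) = C1 - 21*sin(8*c/9)/8 - 10*exp(-7*c/5)/21


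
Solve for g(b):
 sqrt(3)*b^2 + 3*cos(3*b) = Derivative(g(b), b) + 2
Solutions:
 g(b) = C1 + sqrt(3)*b^3/3 - 2*b + sin(3*b)


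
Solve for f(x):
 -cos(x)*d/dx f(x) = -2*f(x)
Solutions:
 f(x) = C1*(sin(x) + 1)/(sin(x) - 1)


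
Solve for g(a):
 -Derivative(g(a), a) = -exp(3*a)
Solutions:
 g(a) = C1 + exp(3*a)/3


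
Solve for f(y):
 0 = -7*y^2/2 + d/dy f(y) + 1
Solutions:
 f(y) = C1 + 7*y^3/6 - y


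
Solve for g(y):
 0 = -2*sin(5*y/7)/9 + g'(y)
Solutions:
 g(y) = C1 - 14*cos(5*y/7)/45


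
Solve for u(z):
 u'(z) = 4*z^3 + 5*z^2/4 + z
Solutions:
 u(z) = C1 + z^4 + 5*z^3/12 + z^2/2


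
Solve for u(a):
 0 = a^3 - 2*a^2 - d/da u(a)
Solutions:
 u(a) = C1 + a^4/4 - 2*a^3/3


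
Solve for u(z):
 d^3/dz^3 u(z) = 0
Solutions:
 u(z) = C1 + C2*z + C3*z^2


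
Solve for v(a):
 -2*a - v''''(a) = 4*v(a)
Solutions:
 v(a) = -a/2 + (C1*sin(a) + C2*cos(a))*exp(-a) + (C3*sin(a) + C4*cos(a))*exp(a)


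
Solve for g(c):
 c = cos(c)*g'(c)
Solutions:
 g(c) = C1 + Integral(c/cos(c), c)


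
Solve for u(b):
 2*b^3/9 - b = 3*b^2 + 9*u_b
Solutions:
 u(b) = C1 + b^4/162 - b^3/9 - b^2/18


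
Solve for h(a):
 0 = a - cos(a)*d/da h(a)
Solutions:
 h(a) = C1 + Integral(a/cos(a), a)


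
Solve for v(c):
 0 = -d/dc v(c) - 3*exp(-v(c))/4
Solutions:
 v(c) = log(C1 - 3*c/4)


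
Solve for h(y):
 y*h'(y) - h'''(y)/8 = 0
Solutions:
 h(y) = C1 + Integral(C2*airyai(2*y) + C3*airybi(2*y), y)


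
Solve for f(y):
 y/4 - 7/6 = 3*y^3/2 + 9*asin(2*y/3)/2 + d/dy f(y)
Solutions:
 f(y) = C1 - 3*y^4/8 + y^2/8 - 9*y*asin(2*y/3)/2 - 7*y/6 - 9*sqrt(9 - 4*y^2)/4


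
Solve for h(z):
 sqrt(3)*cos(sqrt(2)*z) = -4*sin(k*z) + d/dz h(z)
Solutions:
 h(z) = C1 + sqrt(6)*sin(sqrt(2)*z)/2 - 4*cos(k*z)/k


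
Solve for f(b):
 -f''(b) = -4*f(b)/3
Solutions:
 f(b) = C1*exp(-2*sqrt(3)*b/3) + C2*exp(2*sqrt(3)*b/3)


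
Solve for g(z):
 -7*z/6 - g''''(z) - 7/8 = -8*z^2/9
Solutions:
 g(z) = C1 + C2*z + C3*z^2 + C4*z^3 + z^6/405 - 7*z^5/720 - 7*z^4/192


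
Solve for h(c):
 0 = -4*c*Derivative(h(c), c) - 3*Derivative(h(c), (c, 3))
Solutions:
 h(c) = C1 + Integral(C2*airyai(-6^(2/3)*c/3) + C3*airybi(-6^(2/3)*c/3), c)


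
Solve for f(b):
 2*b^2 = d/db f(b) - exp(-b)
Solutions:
 f(b) = C1 + 2*b^3/3 - exp(-b)


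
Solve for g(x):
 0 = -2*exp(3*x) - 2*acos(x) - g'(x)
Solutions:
 g(x) = C1 - 2*x*acos(x) + 2*sqrt(1 - x^2) - 2*exp(3*x)/3


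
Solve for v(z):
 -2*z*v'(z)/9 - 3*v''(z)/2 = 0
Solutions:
 v(z) = C1 + C2*erf(sqrt(6)*z/9)


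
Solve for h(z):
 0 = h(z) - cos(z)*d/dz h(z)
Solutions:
 h(z) = C1*sqrt(sin(z) + 1)/sqrt(sin(z) - 1)


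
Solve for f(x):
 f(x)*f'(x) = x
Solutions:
 f(x) = -sqrt(C1 + x^2)
 f(x) = sqrt(C1 + x^2)


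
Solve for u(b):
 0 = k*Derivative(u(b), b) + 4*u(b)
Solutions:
 u(b) = C1*exp(-4*b/k)


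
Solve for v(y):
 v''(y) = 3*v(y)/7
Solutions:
 v(y) = C1*exp(-sqrt(21)*y/7) + C2*exp(sqrt(21)*y/7)


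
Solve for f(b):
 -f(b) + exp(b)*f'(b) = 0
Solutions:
 f(b) = C1*exp(-exp(-b))


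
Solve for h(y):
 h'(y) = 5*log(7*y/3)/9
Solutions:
 h(y) = C1 + 5*y*log(y)/9 - 5*y*log(3)/9 - 5*y/9 + 5*y*log(7)/9


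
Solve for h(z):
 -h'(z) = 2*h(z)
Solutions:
 h(z) = C1*exp(-2*z)


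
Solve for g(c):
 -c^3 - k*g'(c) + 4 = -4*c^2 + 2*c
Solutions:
 g(c) = C1 - c^4/(4*k) + 4*c^3/(3*k) - c^2/k + 4*c/k


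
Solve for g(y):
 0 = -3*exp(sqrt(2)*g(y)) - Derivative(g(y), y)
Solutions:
 g(y) = sqrt(2)*(2*log(1/(C1 + 3*y)) - log(2))/4


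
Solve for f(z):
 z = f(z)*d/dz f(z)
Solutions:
 f(z) = -sqrt(C1 + z^2)
 f(z) = sqrt(C1 + z^2)


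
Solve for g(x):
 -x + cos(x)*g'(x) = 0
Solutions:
 g(x) = C1 + Integral(x/cos(x), x)


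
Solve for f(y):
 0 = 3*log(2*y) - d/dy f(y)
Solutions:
 f(y) = C1 + 3*y*log(y) - 3*y + y*log(8)


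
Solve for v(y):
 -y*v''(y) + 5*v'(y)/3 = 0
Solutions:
 v(y) = C1 + C2*y^(8/3)


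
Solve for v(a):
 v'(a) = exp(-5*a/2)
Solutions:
 v(a) = C1 - 2*exp(-5*a/2)/5


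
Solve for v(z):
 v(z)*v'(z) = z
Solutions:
 v(z) = -sqrt(C1 + z^2)
 v(z) = sqrt(C1 + z^2)


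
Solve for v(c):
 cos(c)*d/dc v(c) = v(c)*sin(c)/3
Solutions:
 v(c) = C1/cos(c)^(1/3)


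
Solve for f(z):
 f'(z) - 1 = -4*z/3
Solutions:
 f(z) = C1 - 2*z^2/3 + z


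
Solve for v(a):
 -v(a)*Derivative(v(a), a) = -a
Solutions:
 v(a) = -sqrt(C1 + a^2)
 v(a) = sqrt(C1 + a^2)


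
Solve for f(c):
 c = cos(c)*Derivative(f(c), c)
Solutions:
 f(c) = C1 + Integral(c/cos(c), c)


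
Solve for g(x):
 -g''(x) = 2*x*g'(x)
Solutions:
 g(x) = C1 + C2*erf(x)


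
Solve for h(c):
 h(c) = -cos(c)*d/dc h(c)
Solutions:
 h(c) = C1*sqrt(sin(c) - 1)/sqrt(sin(c) + 1)


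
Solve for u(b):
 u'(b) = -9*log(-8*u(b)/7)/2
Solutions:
 2*Integral(1/(log(-_y) - log(7) + 3*log(2)), (_y, u(b)))/9 = C1 - b


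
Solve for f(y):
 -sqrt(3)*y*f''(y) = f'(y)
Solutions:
 f(y) = C1 + C2*y^(1 - sqrt(3)/3)


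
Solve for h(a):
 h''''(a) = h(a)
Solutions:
 h(a) = C1*exp(-a) + C2*exp(a) + C3*sin(a) + C4*cos(a)


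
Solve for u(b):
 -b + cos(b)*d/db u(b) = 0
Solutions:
 u(b) = C1 + Integral(b/cos(b), b)


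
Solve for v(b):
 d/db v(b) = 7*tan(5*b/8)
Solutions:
 v(b) = C1 - 56*log(cos(5*b/8))/5


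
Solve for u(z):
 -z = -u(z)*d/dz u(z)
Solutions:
 u(z) = -sqrt(C1 + z^2)
 u(z) = sqrt(C1 + z^2)


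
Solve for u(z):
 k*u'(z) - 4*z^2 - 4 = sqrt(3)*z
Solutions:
 u(z) = C1 + 4*z^3/(3*k) + sqrt(3)*z^2/(2*k) + 4*z/k


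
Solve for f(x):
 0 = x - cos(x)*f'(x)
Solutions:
 f(x) = C1 + Integral(x/cos(x), x)


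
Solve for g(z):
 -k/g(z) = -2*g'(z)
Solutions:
 g(z) = -sqrt(C1 + k*z)
 g(z) = sqrt(C1 + k*z)


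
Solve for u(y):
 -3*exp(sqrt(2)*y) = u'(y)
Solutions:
 u(y) = C1 - 3*sqrt(2)*exp(sqrt(2)*y)/2


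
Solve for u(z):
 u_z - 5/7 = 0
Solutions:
 u(z) = C1 + 5*z/7


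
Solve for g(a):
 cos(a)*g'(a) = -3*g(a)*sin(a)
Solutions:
 g(a) = C1*cos(a)^3


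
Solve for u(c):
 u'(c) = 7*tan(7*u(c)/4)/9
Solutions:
 u(c) = -4*asin(C1*exp(49*c/36))/7 + 4*pi/7
 u(c) = 4*asin(C1*exp(49*c/36))/7


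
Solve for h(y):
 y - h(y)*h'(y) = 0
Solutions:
 h(y) = -sqrt(C1 + y^2)
 h(y) = sqrt(C1 + y^2)


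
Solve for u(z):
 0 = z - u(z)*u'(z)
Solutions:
 u(z) = -sqrt(C1 + z^2)
 u(z) = sqrt(C1 + z^2)


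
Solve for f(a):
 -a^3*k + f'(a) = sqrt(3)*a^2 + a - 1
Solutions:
 f(a) = C1 + a^4*k/4 + sqrt(3)*a^3/3 + a^2/2 - a


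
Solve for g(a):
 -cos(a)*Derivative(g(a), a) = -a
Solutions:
 g(a) = C1 + Integral(a/cos(a), a)


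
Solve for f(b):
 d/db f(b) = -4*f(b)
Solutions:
 f(b) = C1*exp(-4*b)


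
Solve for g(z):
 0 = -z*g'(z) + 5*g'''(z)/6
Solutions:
 g(z) = C1 + Integral(C2*airyai(5^(2/3)*6^(1/3)*z/5) + C3*airybi(5^(2/3)*6^(1/3)*z/5), z)


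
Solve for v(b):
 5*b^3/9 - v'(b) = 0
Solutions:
 v(b) = C1 + 5*b^4/36


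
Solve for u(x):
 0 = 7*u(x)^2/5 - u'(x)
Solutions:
 u(x) = -5/(C1 + 7*x)


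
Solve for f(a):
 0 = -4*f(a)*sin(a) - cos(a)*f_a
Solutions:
 f(a) = C1*cos(a)^4


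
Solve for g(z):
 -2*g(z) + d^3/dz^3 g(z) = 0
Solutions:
 g(z) = C3*exp(2^(1/3)*z) + (C1*sin(2^(1/3)*sqrt(3)*z/2) + C2*cos(2^(1/3)*sqrt(3)*z/2))*exp(-2^(1/3)*z/2)


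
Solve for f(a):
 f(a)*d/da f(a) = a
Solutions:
 f(a) = -sqrt(C1 + a^2)
 f(a) = sqrt(C1 + a^2)


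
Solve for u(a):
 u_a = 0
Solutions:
 u(a) = C1


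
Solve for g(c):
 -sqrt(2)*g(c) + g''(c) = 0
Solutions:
 g(c) = C1*exp(-2^(1/4)*c) + C2*exp(2^(1/4)*c)


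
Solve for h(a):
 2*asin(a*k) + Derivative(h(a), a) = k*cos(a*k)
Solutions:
 h(a) = C1 + k*Piecewise((sin(a*k)/k, Ne(k, 0)), (a, True)) - 2*Piecewise((a*asin(a*k) + sqrt(-a^2*k^2 + 1)/k, Ne(k, 0)), (0, True))


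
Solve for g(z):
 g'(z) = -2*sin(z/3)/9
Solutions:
 g(z) = C1 + 2*cos(z/3)/3


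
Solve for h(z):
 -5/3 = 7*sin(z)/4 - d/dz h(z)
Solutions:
 h(z) = C1 + 5*z/3 - 7*cos(z)/4


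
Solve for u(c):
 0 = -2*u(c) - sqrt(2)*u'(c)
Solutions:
 u(c) = C1*exp(-sqrt(2)*c)


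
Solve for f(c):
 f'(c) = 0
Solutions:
 f(c) = C1


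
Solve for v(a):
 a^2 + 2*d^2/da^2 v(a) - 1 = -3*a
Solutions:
 v(a) = C1 + C2*a - a^4/24 - a^3/4 + a^2/4


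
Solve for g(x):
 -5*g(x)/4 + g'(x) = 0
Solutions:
 g(x) = C1*exp(5*x/4)


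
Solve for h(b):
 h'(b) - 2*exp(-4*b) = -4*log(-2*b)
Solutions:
 h(b) = C1 - 4*b*log(-b) + 4*b*(1 - log(2)) - exp(-4*b)/2


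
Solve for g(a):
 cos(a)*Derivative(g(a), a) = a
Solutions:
 g(a) = C1 + Integral(a/cos(a), a)


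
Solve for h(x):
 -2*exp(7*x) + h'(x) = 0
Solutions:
 h(x) = C1 + 2*exp(7*x)/7


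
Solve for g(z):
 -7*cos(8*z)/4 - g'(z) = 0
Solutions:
 g(z) = C1 - 7*sin(8*z)/32


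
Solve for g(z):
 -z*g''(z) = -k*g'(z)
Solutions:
 g(z) = C1 + z^(re(k) + 1)*(C2*sin(log(z)*Abs(im(k))) + C3*cos(log(z)*im(k)))


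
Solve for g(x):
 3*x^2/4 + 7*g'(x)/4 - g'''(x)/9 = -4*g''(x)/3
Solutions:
 g(x) = C1 + C2*exp(3*x*(2 + sqrt(23)/2)) + C3*exp(3*x*(2 - sqrt(23)/2)) - x^3/7 + 16*x^2/49 - 568*x/1029


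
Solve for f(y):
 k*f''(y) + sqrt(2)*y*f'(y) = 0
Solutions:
 f(y) = C1 + C2*sqrt(k)*erf(2^(3/4)*y*sqrt(1/k)/2)


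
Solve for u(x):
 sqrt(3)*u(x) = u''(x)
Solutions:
 u(x) = C1*exp(-3^(1/4)*x) + C2*exp(3^(1/4)*x)


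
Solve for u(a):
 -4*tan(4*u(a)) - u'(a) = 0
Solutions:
 u(a) = -asin(C1*exp(-16*a))/4 + pi/4
 u(a) = asin(C1*exp(-16*a))/4


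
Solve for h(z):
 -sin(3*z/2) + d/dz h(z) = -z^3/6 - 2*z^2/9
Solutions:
 h(z) = C1 - z^4/24 - 2*z^3/27 - 2*cos(3*z/2)/3


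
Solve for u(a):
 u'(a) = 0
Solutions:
 u(a) = C1


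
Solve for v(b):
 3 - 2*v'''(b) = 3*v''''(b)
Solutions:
 v(b) = C1 + C2*b + C3*b^2 + C4*exp(-2*b/3) + b^3/4


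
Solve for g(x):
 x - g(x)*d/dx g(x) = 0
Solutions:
 g(x) = -sqrt(C1 + x^2)
 g(x) = sqrt(C1 + x^2)


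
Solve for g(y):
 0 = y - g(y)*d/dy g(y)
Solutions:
 g(y) = -sqrt(C1 + y^2)
 g(y) = sqrt(C1 + y^2)


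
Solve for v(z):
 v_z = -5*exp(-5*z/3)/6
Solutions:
 v(z) = C1 + exp(-5*z/3)/2


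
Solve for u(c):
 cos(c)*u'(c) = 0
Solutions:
 u(c) = C1


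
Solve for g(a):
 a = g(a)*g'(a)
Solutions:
 g(a) = -sqrt(C1 + a^2)
 g(a) = sqrt(C1 + a^2)


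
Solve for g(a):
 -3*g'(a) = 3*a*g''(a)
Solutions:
 g(a) = C1 + C2*log(a)


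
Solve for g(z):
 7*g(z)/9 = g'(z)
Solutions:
 g(z) = C1*exp(7*z/9)


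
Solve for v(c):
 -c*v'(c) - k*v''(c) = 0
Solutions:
 v(c) = C1 + C2*sqrt(k)*erf(sqrt(2)*c*sqrt(1/k)/2)


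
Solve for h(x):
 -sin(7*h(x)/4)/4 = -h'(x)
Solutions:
 -x/4 + 2*log(cos(7*h(x)/4) - 1)/7 - 2*log(cos(7*h(x)/4) + 1)/7 = C1


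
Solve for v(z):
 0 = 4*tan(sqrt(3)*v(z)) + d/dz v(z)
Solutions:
 v(z) = sqrt(3)*(pi - asin(C1*exp(-4*sqrt(3)*z)))/3
 v(z) = sqrt(3)*asin(C1*exp(-4*sqrt(3)*z))/3


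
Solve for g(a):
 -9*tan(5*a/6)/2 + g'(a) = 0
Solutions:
 g(a) = C1 - 27*log(cos(5*a/6))/5


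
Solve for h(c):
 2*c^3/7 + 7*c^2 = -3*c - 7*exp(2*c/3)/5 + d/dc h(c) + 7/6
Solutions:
 h(c) = C1 + c^4/14 + 7*c^3/3 + 3*c^2/2 - 7*c/6 + 21*exp(2*c/3)/10


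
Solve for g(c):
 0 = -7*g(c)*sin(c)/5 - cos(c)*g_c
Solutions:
 g(c) = C1*cos(c)^(7/5)


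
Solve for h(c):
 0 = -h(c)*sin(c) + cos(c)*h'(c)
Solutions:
 h(c) = C1/cos(c)


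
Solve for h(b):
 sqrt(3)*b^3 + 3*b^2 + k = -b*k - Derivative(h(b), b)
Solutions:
 h(b) = C1 - sqrt(3)*b^4/4 - b^3 - b^2*k/2 - b*k


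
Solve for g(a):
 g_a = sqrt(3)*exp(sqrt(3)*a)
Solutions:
 g(a) = C1 + exp(sqrt(3)*a)


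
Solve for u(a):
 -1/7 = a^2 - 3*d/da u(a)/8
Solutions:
 u(a) = C1 + 8*a^3/9 + 8*a/21


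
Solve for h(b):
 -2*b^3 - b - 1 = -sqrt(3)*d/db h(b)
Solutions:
 h(b) = C1 + sqrt(3)*b^4/6 + sqrt(3)*b^2/6 + sqrt(3)*b/3


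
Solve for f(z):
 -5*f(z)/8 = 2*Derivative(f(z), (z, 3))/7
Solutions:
 f(z) = C3*exp(-2^(2/3)*35^(1/3)*z/4) + (C1*sin(2^(2/3)*sqrt(3)*35^(1/3)*z/8) + C2*cos(2^(2/3)*sqrt(3)*35^(1/3)*z/8))*exp(2^(2/3)*35^(1/3)*z/8)


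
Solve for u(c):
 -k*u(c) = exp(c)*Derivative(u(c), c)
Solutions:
 u(c) = C1*exp(k*exp(-c))


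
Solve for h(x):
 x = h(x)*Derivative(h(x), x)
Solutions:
 h(x) = -sqrt(C1 + x^2)
 h(x) = sqrt(C1 + x^2)


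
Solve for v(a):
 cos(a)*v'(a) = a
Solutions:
 v(a) = C1 + Integral(a/cos(a), a)


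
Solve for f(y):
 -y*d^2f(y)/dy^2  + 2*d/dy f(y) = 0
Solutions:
 f(y) = C1 + C2*y^3


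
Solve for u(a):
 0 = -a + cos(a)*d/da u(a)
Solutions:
 u(a) = C1 + Integral(a/cos(a), a)


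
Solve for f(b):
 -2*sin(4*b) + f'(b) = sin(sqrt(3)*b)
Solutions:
 f(b) = C1 - cos(4*b)/2 - sqrt(3)*cos(sqrt(3)*b)/3


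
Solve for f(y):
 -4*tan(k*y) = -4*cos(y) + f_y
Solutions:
 f(y) = C1 - 4*Piecewise((-log(cos(k*y))/k, Ne(k, 0)), (0, True)) + 4*sin(y)


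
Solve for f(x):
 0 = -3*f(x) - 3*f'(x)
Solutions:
 f(x) = C1*exp(-x)


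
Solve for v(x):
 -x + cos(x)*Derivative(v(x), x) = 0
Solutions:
 v(x) = C1 + Integral(x/cos(x), x)


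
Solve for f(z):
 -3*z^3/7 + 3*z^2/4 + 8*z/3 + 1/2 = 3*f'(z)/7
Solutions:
 f(z) = C1 - z^4/4 + 7*z^3/12 + 28*z^2/9 + 7*z/6


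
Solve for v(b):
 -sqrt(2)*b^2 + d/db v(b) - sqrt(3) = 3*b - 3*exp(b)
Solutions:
 v(b) = C1 + sqrt(2)*b^3/3 + 3*b^2/2 + sqrt(3)*b - 3*exp(b)


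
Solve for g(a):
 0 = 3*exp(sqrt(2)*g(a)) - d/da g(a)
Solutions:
 g(a) = sqrt(2)*(2*log(-1/(C1 + 3*a)) - log(2))/4


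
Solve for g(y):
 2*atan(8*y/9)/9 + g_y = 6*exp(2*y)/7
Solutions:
 g(y) = C1 - 2*y*atan(8*y/9)/9 + 3*exp(2*y)/7 + log(64*y^2 + 81)/8


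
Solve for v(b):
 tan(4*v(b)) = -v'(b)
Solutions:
 v(b) = -asin(C1*exp(-4*b))/4 + pi/4
 v(b) = asin(C1*exp(-4*b))/4


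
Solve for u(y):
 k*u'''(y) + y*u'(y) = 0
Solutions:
 u(y) = C1 + Integral(C2*airyai(y*(-1/k)^(1/3)) + C3*airybi(y*(-1/k)^(1/3)), y)


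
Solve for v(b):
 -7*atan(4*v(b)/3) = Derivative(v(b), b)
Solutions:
 Integral(1/atan(4*_y/3), (_y, v(b))) = C1 - 7*b


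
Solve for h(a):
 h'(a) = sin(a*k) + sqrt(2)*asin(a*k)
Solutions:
 h(a) = C1 + Piecewise((-cos(a*k)/k, Ne(k, 0)), (0, True)) + sqrt(2)*Piecewise((a*asin(a*k) + sqrt(-a^2*k^2 + 1)/k, Ne(k, 0)), (0, True))


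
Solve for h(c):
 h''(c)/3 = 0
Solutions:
 h(c) = C1 + C2*c


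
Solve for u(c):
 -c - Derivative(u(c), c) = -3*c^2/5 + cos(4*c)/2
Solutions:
 u(c) = C1 + c^3/5 - c^2/2 - sin(4*c)/8


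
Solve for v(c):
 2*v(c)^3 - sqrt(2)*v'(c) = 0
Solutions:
 v(c) = -sqrt(2)*sqrt(-1/(C1 + sqrt(2)*c))/2
 v(c) = sqrt(2)*sqrt(-1/(C1 + sqrt(2)*c))/2


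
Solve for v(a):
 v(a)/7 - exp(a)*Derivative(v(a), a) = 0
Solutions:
 v(a) = C1*exp(-exp(-a)/7)


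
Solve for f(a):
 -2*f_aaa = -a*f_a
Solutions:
 f(a) = C1 + Integral(C2*airyai(2^(2/3)*a/2) + C3*airybi(2^(2/3)*a/2), a)


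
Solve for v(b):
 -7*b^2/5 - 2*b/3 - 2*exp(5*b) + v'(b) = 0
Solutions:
 v(b) = C1 + 7*b^3/15 + b^2/3 + 2*exp(5*b)/5


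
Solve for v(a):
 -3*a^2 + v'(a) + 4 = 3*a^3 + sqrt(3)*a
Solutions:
 v(a) = C1 + 3*a^4/4 + a^3 + sqrt(3)*a^2/2 - 4*a


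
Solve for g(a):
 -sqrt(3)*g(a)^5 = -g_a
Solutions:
 g(a) = -(-1/(C1 + 4*sqrt(3)*a))^(1/4)
 g(a) = (-1/(C1 + 4*sqrt(3)*a))^(1/4)
 g(a) = -I*(-1/(C1 + 4*sqrt(3)*a))^(1/4)
 g(a) = I*(-1/(C1 + 4*sqrt(3)*a))^(1/4)


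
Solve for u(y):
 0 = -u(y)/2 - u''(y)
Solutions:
 u(y) = C1*sin(sqrt(2)*y/2) + C2*cos(sqrt(2)*y/2)


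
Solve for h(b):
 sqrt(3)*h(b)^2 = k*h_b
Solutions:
 h(b) = -k/(C1*k + sqrt(3)*b)


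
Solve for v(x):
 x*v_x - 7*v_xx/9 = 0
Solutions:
 v(x) = C1 + C2*erfi(3*sqrt(14)*x/14)


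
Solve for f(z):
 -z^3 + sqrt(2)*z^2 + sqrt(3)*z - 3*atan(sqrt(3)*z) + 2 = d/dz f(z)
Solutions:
 f(z) = C1 - z^4/4 + sqrt(2)*z^3/3 + sqrt(3)*z^2/2 - 3*z*atan(sqrt(3)*z) + 2*z + sqrt(3)*log(3*z^2 + 1)/2


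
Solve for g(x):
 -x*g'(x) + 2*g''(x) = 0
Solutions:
 g(x) = C1 + C2*erfi(x/2)


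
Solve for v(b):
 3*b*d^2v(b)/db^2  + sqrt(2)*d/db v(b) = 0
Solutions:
 v(b) = C1 + C2*b^(1 - sqrt(2)/3)


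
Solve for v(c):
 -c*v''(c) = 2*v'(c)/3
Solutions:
 v(c) = C1 + C2*c^(1/3)


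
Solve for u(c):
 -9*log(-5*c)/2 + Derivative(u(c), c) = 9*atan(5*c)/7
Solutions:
 u(c) = C1 + 9*c*log(-c)/2 + 9*c*atan(5*c)/7 - 9*c/2 + 9*c*log(5)/2 - 9*log(25*c^2 + 1)/70


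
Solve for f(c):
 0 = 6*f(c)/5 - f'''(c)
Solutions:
 f(c) = C3*exp(5^(2/3)*6^(1/3)*c/5) + (C1*sin(2^(1/3)*3^(5/6)*5^(2/3)*c/10) + C2*cos(2^(1/3)*3^(5/6)*5^(2/3)*c/10))*exp(-5^(2/3)*6^(1/3)*c/10)


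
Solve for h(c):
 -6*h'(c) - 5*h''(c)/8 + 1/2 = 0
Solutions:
 h(c) = C1 + C2*exp(-48*c/5) + c/12


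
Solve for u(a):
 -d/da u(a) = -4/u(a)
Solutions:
 u(a) = -sqrt(C1 + 8*a)
 u(a) = sqrt(C1 + 8*a)


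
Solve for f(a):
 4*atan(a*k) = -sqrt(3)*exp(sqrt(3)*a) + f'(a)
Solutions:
 f(a) = C1 + 4*Piecewise((a*atan(a*k) - log(a^2*k^2 + 1)/(2*k), Ne(k, 0)), (0, True)) + exp(sqrt(3)*a)


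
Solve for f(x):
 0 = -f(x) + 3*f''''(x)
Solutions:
 f(x) = C1*exp(-3^(3/4)*x/3) + C2*exp(3^(3/4)*x/3) + C3*sin(3^(3/4)*x/3) + C4*cos(3^(3/4)*x/3)


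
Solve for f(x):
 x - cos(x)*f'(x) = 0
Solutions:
 f(x) = C1 + Integral(x/cos(x), x)


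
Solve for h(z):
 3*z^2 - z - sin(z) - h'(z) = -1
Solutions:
 h(z) = C1 + z^3 - z^2/2 + z + cos(z)


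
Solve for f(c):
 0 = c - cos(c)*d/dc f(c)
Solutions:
 f(c) = C1 + Integral(c/cos(c), c)


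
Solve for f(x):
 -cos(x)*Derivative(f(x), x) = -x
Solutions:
 f(x) = C1 + Integral(x/cos(x), x)


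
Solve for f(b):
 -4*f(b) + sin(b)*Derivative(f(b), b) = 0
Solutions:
 f(b) = C1*(cos(b)^2 - 2*cos(b) + 1)/(cos(b)^2 + 2*cos(b) + 1)


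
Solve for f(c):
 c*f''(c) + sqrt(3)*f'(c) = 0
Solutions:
 f(c) = C1 + C2*c^(1 - sqrt(3))


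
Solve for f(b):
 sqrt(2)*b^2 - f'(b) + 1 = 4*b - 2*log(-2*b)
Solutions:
 f(b) = C1 + sqrt(2)*b^3/3 - 2*b^2 + 2*b*log(-b) + b*(-1 + 2*log(2))


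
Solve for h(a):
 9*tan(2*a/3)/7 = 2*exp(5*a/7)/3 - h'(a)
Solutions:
 h(a) = C1 + 14*exp(5*a/7)/15 + 27*log(cos(2*a/3))/14


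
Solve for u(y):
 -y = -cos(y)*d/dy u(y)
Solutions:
 u(y) = C1 + Integral(y/cos(y), y)


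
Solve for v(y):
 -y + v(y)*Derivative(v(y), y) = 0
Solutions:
 v(y) = -sqrt(C1 + y^2)
 v(y) = sqrt(C1 + y^2)


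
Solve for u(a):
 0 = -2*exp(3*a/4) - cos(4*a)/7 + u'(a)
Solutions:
 u(a) = C1 + 8*exp(3*a/4)/3 + sin(4*a)/28


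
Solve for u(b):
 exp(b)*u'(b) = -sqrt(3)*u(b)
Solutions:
 u(b) = C1*exp(sqrt(3)*exp(-b))


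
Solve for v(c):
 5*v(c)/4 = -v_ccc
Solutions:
 v(c) = C3*exp(-10^(1/3)*c/2) + (C1*sin(10^(1/3)*sqrt(3)*c/4) + C2*cos(10^(1/3)*sqrt(3)*c/4))*exp(10^(1/3)*c/4)


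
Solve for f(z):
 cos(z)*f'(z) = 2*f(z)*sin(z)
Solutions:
 f(z) = C1/cos(z)^2


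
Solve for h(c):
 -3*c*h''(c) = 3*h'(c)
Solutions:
 h(c) = C1 + C2*log(c)


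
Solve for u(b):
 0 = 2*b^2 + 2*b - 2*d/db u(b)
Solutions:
 u(b) = C1 + b^3/3 + b^2/2


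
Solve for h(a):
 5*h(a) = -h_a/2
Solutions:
 h(a) = C1*exp(-10*a)


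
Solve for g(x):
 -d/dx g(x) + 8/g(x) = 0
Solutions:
 g(x) = -sqrt(C1 + 16*x)
 g(x) = sqrt(C1 + 16*x)


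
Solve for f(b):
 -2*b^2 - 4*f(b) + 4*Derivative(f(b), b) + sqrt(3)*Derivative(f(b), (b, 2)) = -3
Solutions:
 f(b) = C1*exp(2*sqrt(3)*b*(-1 + sqrt(1 + sqrt(3)))/3) + C2*exp(-2*sqrt(3)*b*(1 + sqrt(1 + sqrt(3)))/3) - b^2/2 - b - sqrt(3)/4 - 1/4


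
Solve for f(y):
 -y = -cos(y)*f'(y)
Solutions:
 f(y) = C1 + Integral(y/cos(y), y)


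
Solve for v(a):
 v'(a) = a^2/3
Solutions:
 v(a) = C1 + a^3/9


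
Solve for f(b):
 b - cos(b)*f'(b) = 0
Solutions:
 f(b) = C1 + Integral(b/cos(b), b)


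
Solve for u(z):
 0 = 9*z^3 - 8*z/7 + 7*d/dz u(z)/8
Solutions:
 u(z) = C1 - 18*z^4/7 + 32*z^2/49


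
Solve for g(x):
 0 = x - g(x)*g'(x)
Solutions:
 g(x) = -sqrt(C1 + x^2)
 g(x) = sqrt(C1 + x^2)


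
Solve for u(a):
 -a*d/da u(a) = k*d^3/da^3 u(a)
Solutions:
 u(a) = C1 + Integral(C2*airyai(a*(-1/k)^(1/3)) + C3*airybi(a*(-1/k)^(1/3)), a)


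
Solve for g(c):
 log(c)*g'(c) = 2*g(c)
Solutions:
 g(c) = C1*exp(2*li(c))


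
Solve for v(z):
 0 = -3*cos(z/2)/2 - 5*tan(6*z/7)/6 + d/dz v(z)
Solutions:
 v(z) = C1 - 35*log(cos(6*z/7))/36 + 3*sin(z/2)


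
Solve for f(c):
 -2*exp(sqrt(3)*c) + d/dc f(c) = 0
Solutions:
 f(c) = C1 + 2*sqrt(3)*exp(sqrt(3)*c)/3


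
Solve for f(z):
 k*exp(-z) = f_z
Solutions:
 f(z) = C1 - k*exp(-z)


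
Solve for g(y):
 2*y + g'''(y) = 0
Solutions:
 g(y) = C1 + C2*y + C3*y^2 - y^4/12


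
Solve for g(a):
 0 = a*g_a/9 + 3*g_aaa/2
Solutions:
 g(a) = C1 + Integral(C2*airyai(-2^(1/3)*a/3) + C3*airybi(-2^(1/3)*a/3), a)


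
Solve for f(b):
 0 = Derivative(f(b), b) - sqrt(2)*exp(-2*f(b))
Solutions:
 f(b) = log(-sqrt(C1 + 2*sqrt(2)*b))
 f(b) = log(C1 + 2*sqrt(2)*b)/2


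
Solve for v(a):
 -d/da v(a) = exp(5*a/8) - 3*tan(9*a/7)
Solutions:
 v(a) = C1 - 8*exp(5*a/8)/5 - 7*log(cos(9*a/7))/3


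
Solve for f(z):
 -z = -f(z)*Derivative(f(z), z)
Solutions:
 f(z) = -sqrt(C1 + z^2)
 f(z) = sqrt(C1 + z^2)


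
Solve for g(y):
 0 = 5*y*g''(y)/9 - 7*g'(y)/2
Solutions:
 g(y) = C1 + C2*y^(73/10)


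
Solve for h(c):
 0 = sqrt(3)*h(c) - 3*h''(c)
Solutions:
 h(c) = C1*exp(-3^(3/4)*c/3) + C2*exp(3^(3/4)*c/3)


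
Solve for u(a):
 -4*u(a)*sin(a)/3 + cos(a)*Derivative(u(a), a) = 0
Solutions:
 u(a) = C1/cos(a)^(4/3)


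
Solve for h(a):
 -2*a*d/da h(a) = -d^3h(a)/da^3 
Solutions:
 h(a) = C1 + Integral(C2*airyai(2^(1/3)*a) + C3*airybi(2^(1/3)*a), a)


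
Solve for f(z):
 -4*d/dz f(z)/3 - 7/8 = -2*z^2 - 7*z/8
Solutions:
 f(z) = C1 + z^3/2 + 21*z^2/64 - 21*z/32


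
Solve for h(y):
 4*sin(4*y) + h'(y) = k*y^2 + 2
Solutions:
 h(y) = C1 + k*y^3/3 + 2*y + cos(4*y)


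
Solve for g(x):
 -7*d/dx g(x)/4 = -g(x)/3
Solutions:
 g(x) = C1*exp(4*x/21)


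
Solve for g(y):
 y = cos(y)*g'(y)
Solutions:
 g(y) = C1 + Integral(y/cos(y), y)


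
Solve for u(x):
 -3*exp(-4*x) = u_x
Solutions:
 u(x) = C1 + 3*exp(-4*x)/4


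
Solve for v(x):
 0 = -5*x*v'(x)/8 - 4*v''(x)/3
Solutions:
 v(x) = C1 + C2*erf(sqrt(15)*x/8)


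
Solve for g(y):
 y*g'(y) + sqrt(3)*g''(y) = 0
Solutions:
 g(y) = C1 + C2*erf(sqrt(2)*3^(3/4)*y/6)


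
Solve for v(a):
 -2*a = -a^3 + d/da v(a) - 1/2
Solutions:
 v(a) = C1 + a^4/4 - a^2 + a/2


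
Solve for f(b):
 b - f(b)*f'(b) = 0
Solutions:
 f(b) = -sqrt(C1 + b^2)
 f(b) = sqrt(C1 + b^2)


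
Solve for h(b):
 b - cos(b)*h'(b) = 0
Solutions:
 h(b) = C1 + Integral(b/cos(b), b)


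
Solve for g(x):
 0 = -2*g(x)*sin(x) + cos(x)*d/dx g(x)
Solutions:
 g(x) = C1/cos(x)^2


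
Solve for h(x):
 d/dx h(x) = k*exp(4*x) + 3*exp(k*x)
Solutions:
 h(x) = C1 + k*exp(4*x)/4 + 3*exp(k*x)/k


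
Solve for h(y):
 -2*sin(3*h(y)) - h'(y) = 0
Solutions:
 h(y) = -acos((-C1 - exp(12*y))/(C1 - exp(12*y)))/3 + 2*pi/3
 h(y) = acos((-C1 - exp(12*y))/(C1 - exp(12*y)))/3


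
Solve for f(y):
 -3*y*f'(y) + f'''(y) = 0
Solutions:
 f(y) = C1 + Integral(C2*airyai(3^(1/3)*y) + C3*airybi(3^(1/3)*y), y)


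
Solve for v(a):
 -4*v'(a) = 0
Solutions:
 v(a) = C1


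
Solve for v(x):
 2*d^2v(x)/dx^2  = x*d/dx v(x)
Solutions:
 v(x) = C1 + C2*erfi(x/2)


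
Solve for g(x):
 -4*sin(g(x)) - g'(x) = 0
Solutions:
 g(x) = -acos((-C1 - exp(8*x))/(C1 - exp(8*x))) + 2*pi
 g(x) = acos((-C1 - exp(8*x))/(C1 - exp(8*x)))


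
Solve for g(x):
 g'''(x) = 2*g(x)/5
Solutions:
 g(x) = C3*exp(2^(1/3)*5^(2/3)*x/5) + (C1*sin(2^(1/3)*sqrt(3)*5^(2/3)*x/10) + C2*cos(2^(1/3)*sqrt(3)*5^(2/3)*x/10))*exp(-2^(1/3)*5^(2/3)*x/10)


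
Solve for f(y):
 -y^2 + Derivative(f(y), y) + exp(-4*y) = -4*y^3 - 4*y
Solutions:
 f(y) = C1 - y^4 + y^3/3 - 2*y^2 + exp(-4*y)/4


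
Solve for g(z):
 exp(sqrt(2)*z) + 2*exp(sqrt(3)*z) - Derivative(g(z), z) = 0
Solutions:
 g(z) = C1 + sqrt(2)*exp(sqrt(2)*z)/2 + 2*sqrt(3)*exp(sqrt(3)*z)/3


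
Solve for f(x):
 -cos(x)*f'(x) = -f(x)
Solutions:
 f(x) = C1*sqrt(sin(x) + 1)/sqrt(sin(x) - 1)


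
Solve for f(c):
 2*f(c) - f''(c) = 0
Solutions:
 f(c) = C1*exp(-sqrt(2)*c) + C2*exp(sqrt(2)*c)


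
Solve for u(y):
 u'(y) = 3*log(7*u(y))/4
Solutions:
 -4*Integral(1/(log(_y) + log(7)), (_y, u(y)))/3 = C1 - y


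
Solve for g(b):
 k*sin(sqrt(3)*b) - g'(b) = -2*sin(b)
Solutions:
 g(b) = C1 - sqrt(3)*k*cos(sqrt(3)*b)/3 - 2*cos(b)


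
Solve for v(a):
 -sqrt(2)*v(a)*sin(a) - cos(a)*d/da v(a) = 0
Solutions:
 v(a) = C1*cos(a)^(sqrt(2))


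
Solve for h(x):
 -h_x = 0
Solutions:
 h(x) = C1


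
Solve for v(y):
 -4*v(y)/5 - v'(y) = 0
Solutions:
 v(y) = C1*exp(-4*y/5)


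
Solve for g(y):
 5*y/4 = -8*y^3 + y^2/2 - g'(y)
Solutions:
 g(y) = C1 - 2*y^4 + y^3/6 - 5*y^2/8


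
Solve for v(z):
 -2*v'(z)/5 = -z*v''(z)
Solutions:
 v(z) = C1 + C2*z^(7/5)


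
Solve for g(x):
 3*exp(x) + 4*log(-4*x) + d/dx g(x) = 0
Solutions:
 g(x) = C1 - 4*x*log(-x) + 4*x*(1 - 2*log(2)) - 3*exp(x)


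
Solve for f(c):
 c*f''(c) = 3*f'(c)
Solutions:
 f(c) = C1 + C2*c^4


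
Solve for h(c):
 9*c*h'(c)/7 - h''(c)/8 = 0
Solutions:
 h(c) = C1 + C2*erfi(6*sqrt(7)*c/7)


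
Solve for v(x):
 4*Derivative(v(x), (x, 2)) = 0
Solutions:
 v(x) = C1 + C2*x


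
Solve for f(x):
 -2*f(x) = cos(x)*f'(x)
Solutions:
 f(x) = C1*(sin(x) - 1)/(sin(x) + 1)


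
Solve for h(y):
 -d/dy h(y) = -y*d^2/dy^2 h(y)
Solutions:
 h(y) = C1 + C2*y^2


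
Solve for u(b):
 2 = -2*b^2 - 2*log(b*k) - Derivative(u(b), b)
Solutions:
 u(b) = C1 - 2*b^3/3 - 2*b*log(b*k)


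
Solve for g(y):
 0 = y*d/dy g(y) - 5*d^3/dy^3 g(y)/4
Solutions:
 g(y) = C1 + Integral(C2*airyai(10^(2/3)*y/5) + C3*airybi(10^(2/3)*y/5), y)


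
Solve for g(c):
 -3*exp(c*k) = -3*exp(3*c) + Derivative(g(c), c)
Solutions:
 g(c) = C1 + exp(3*c) - 3*exp(c*k)/k


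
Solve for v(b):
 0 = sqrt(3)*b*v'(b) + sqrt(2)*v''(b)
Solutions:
 v(b) = C1 + C2*erf(6^(1/4)*b/2)


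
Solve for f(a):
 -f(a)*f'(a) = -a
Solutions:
 f(a) = -sqrt(C1 + a^2)
 f(a) = sqrt(C1 + a^2)


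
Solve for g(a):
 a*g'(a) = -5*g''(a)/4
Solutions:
 g(a) = C1 + C2*erf(sqrt(10)*a/5)


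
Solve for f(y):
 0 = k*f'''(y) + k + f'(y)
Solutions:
 f(y) = C1 + C2*exp(-y*sqrt(-1/k)) + C3*exp(y*sqrt(-1/k)) - k*y


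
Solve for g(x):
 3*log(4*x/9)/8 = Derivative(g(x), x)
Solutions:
 g(x) = C1 + 3*x*log(x)/8 - 3*x*log(3)/4 - 3*x/8 + 3*x*log(2)/4


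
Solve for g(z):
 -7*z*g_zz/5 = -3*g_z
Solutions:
 g(z) = C1 + C2*z^(22/7)


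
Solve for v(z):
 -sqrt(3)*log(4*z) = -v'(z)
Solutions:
 v(z) = C1 + sqrt(3)*z*log(z) - sqrt(3)*z + 2*sqrt(3)*z*log(2)


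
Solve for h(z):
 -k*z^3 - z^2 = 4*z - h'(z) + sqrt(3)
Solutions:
 h(z) = C1 + k*z^4/4 + z^3/3 + 2*z^2 + sqrt(3)*z


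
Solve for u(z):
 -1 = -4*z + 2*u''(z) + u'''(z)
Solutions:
 u(z) = C1 + C2*z + C3*exp(-2*z) + z^3/3 - 3*z^2/4


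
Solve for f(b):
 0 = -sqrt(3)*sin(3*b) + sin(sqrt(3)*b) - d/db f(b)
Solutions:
 f(b) = C1 + sqrt(3)*cos(3*b)/3 - sqrt(3)*cos(sqrt(3)*b)/3


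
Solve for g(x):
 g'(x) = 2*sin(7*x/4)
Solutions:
 g(x) = C1 - 8*cos(7*x/4)/7


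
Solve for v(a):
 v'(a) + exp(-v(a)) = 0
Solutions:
 v(a) = log(C1 - a)


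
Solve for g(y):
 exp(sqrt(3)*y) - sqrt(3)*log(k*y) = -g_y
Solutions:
 g(y) = C1 + sqrt(3)*y*log(k*y) - sqrt(3)*y - sqrt(3)*exp(sqrt(3)*y)/3


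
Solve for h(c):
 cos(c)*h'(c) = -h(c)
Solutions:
 h(c) = C1*sqrt(sin(c) - 1)/sqrt(sin(c) + 1)


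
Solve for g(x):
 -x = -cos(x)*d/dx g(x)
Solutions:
 g(x) = C1 + Integral(x/cos(x), x)


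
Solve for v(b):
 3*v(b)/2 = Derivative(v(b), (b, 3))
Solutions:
 v(b) = C3*exp(2^(2/3)*3^(1/3)*b/2) + (C1*sin(2^(2/3)*3^(5/6)*b/4) + C2*cos(2^(2/3)*3^(5/6)*b/4))*exp(-2^(2/3)*3^(1/3)*b/4)


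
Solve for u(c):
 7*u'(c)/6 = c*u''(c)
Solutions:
 u(c) = C1 + C2*c^(13/6)
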